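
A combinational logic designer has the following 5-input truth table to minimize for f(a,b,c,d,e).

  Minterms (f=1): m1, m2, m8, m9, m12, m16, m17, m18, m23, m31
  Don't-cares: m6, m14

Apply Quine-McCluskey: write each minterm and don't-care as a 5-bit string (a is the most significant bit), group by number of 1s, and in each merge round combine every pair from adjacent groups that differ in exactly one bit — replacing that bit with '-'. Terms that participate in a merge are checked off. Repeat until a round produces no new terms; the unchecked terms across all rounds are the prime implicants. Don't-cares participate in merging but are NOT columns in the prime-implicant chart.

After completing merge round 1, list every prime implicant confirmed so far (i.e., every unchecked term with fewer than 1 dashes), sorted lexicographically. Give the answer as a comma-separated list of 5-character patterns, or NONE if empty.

Round 0: 00001✓ 00010✓ 00110✓ 01000✓ 01001✓ 01100✓ 01110✓ 10000✓ 10001✓ 10010✓ 10111✓ 11111✓
Round 1: -0001 -0010 0-001 0-110 00-10 01-00 0100- 011-0 1-111 100-0 1000-
PIs = {-0001, -0010, 0-001, 0-110, 00-10, 01-00, 0100-, 011-0, 1-111, 100-0, 1000-}

NONE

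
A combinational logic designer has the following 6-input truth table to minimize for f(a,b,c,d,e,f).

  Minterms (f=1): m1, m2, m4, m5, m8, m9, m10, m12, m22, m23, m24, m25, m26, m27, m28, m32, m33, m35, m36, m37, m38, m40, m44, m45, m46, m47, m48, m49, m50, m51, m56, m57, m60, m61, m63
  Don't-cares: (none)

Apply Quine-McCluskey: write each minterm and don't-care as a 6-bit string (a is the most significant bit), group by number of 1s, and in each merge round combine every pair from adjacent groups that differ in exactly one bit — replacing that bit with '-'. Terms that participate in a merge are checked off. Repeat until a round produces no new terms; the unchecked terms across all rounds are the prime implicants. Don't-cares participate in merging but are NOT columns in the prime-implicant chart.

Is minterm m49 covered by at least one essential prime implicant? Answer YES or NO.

size-2^0 implicants → 000001(✓)  000010(✓)  000100(✓)  000101(✓)  001000(✓)  001001(✓)  001010(✓)  001100(✓)  010110(✓)  010111(✓)  011000(✓)  011001(✓)  011010(✓)  011011(✓)  011100(✓)  100000(✓)  100001(✓)  100011(✓)  100100(✓)  100101(✓)  100110(✓)  101000(✓)  101100(✓)  101101(✓)  101110(✓)  101111(✓)  110000(✓)  110001(✓)  110010(✓)  110011(✓)  111000(✓)  111001(✓)  111100(✓)  111101(✓)  111111(✓)
size-2^1 implicants → -00001(✓)  -00100(✓)  -00101(✓)  -01000(✓)  -01100(✓)  -11000(✓)  -11001(✓)  -11100(✓)  0-1000(✓)  0-1001(✓)  0-1010(✓)  0-1100(✓)  00-001  00-010  00-100(✓)  000-01(✓)  00010-(✓)  001-00(✓)  0010-0(✓)  00100-(✓)  01011-  011-00(✓)  0110-0(✓)  0110-1(✓)  01100-(✓)  01101-(✓)  1-0000(✓)  1-0001(✓)  1-0011(✓)  1-1000(✓)  1-1100(✓)  1-1101(✓)  1-1111(✓)  10-000(✓)  10-100(✓)  10-101(✓)  10-110(✓)  100-00(✓)  100-01(✓)  1000-1(✓)  10000-(✓)  1001-0(✓)  10010-(✓)  101-00(✓)  1011-0(✓)  1011-1(✓)  10110-(✓)  10111-(✓)  11-000(✓)  11-001(✓)  1100-0(✓)  1100-1(✓)  11000-(✓)  11001-(✓)  111-00(✓)  111-01(✓)  11100-(✓)  1111-1(✓)  11110-(✓)
size-2^2 implicants → --1000(✓)  --1100(✓)  -0-100  -00-01  -0010-  -01-00(✓)  -11-00(✓)  -1100-  0-1-00(✓)  0-10-0  0-100-  0110--  1--000  1-00-1  1-000-  1-1-00(✓)  1-11-1  1-110-  10--00  10-1-0  10-10-  100-0-  1011--  11-00-  1100--  111-0-
size-2^3 implicants → --1-00
Unchecked terms (primes): --1-00, -0-100, -00-01, -0010-, -1100-, 0-10-0, 0-100-, 00-001, 00-010, 01011-, 0110--, 1--000, 1-00-1, 1-000-, 1-11-1, 1-110-, 10--00, 10-1-0, 10-10-, 100-0-, 1011--, 11-00-, 1100--, 111-0-
Minterm coverage:
  m1 ⊆ -00-01,00-001
  m2 ⊆ 00-010 [E]
  m4 ⊆ -0-100,-0010-
  m5 ⊆ -00-01,-0010-
  m8 ⊆ --1-00,0-10-0,0-100-
  m9 ⊆ 0-100-,00-001
  m10 ⊆ 0-10-0,00-010
  m12 ⊆ --1-00,-0-100
  m22 ⊆ 01011- [E]
  m23 ⊆ 01011- [E]
  m24 ⊆ --1-00,-1100-,0-10-0,0-100-,0110--
  m25 ⊆ -1100-,0-100-,0110--
  m26 ⊆ 0-10-0,0110--
  m27 ⊆ 0110-- [E]
  m28 ⊆ --1-00 [E]
  m32 ⊆ 1--000,1-000-,10--00,100-0-
  m33 ⊆ -00-01,1-00-1,1-000-,100-0-
  m35 ⊆ 1-00-1 [E]
  m36 ⊆ -0-100,-0010-,10--00,10-1-0,10-10-,100-0-
  m37 ⊆ -00-01,-0010-,10-10-,100-0-
  m38 ⊆ 10-1-0 [E]
  m40 ⊆ --1-00,1--000,10--00
  m44 ⊆ --1-00,-0-100,1-110-,10--00,10-1-0,10-10-,1011--
  m45 ⊆ 1-11-1,1-110-,10-10-,1011--
  m46 ⊆ 10-1-0,1011--
  m47 ⊆ 1-11-1,1011--
  m48 ⊆ 1--000,1-000-,11-00-,1100--
  m49 ⊆ 1-00-1,1-000-,11-00-,1100--
  m50 ⊆ 1100-- [E]
  m51 ⊆ 1-00-1,1100--
  m56 ⊆ --1-00,-1100-,1--000,11-00-,111-0-
  m57 ⊆ -1100-,11-00-,111-0-
  m60 ⊆ --1-00,1-110-,111-0-
  m61 ⊆ 1-11-1,1-110-,111-0-
  m63 ⊆ 1-11-1 [E]
E = {--1-00, 00-010, 01011-, 0110--, 1-00-1, 1-11-1, 10-1-0, 1100--}

YES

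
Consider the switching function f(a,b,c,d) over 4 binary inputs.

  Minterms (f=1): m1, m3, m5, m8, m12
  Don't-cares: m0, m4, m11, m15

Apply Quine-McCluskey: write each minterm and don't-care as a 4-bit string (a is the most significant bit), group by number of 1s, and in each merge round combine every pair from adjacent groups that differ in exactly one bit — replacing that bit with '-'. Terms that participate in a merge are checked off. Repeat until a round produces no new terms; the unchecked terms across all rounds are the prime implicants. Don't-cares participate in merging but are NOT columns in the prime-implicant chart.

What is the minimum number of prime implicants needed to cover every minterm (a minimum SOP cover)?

Round 0: 0000✓ 0001✓ 0011✓ 0100✓ 0101✓ 1000✓ 1011✓ 1100✓ 1111✓
Round 1: -000✓ -011 -100✓ 0-00✓ 0-01✓ 00-1 000-✓ 010-✓ 1-00✓ 1-11
Round 2: --00 0-0-
PIs = {--00, -011, 0-0-, 00-1, 1-11}
Coverage chart:
  m1: 0-0-,00-1
  m3: -011,00-1
  m5: 0-0- ←essential
  m8: --00 ←essential
  m12: --00 ←essential
Essential: --00, 0-0-
Petrick residual → -011
Min cover (3 terms): c'd' + b'cd + a'c'

3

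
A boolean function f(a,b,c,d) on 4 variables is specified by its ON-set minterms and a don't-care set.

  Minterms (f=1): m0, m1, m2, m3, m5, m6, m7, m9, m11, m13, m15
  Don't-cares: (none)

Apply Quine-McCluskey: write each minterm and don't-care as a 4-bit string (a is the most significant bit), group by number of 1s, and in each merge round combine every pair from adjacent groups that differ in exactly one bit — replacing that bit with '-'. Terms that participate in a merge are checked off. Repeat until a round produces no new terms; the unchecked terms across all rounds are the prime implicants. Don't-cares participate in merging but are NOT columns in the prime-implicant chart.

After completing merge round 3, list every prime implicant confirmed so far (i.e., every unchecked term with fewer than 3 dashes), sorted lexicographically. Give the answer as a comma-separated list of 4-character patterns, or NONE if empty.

Round 0: 0000✓ 0001✓ 0010✓ 0011✓ 0101✓ 0110✓ 0111✓ 1001✓ 1011✓ 1101✓ 1111✓
Round 1: -001✓ -011✓ -101✓ -111✓ 0-01✓ 0-10✓ 0-11✓ 00-0✓ 00-1✓ 000-✓ 001-✓ 01-1✓ 011-✓ 1-01✓ 1-11✓ 10-1✓ 11-1✓
Round 2: --01✓ --11✓ -0-1✓ -1-1✓ 0--1✓ 0-1- 00-- 1--1✓
Round 3: ---1
PIs = {---1, 0-1-, 00--}

0-1-, 00--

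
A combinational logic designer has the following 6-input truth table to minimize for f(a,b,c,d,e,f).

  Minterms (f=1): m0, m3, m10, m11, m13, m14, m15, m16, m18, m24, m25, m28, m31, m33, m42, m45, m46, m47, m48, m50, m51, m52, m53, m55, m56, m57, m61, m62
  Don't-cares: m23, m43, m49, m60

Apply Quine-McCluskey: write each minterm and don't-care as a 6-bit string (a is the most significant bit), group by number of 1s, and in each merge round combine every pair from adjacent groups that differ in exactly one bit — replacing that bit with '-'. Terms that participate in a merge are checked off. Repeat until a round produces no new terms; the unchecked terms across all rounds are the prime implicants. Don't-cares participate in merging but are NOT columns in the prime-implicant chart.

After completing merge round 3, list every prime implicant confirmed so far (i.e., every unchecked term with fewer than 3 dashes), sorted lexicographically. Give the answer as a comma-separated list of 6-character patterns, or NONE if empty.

size-2^0 implicants → 000000(✓)  000011(✓)  001010(✓)  001011(✓)  001101(✓)  001110(✓)  001111(✓)  010000(✓)  010010(✓)  010111(✓)  011000(✓)  011001(✓)  011100(✓)  011111(✓)  100001(✓)  101010(✓)  101011(✓)  101101(✓)  101110(✓)  101111(✓)  110000(✓)  110001(✓)  110010(✓)  110011(✓)  110100(✓)  110101(✓)  110111(✓)  111000(✓)  111001(✓)  111100(✓)  111101(✓)  111110(✓)
size-2^1 implicants → -01010(✓)  -01011(✓)  -01101(✓)  -01110(✓)  -01111(✓)  -10000(✓)  -10010(✓)  -10111  -11000(✓)  -11001(✓)  -11100(✓)  0-0000  0-1111  00-011  001-10(✓)  001-11(✓)  00101-(✓)  0011-1(✓)  00111-(✓)  01-000(✓)  01-111  0100-0(✓)  011-00(✓)  01100-(✓)  1-0001  1-1101  1-1110  101-10(✓)  101-11(✓)  10101-(✓)  1011-1(✓)  10111-(✓)  11-000(✓)  11-001(✓)  11-100(✓)  11-101(✓)  110-00(✓)  110-01(✓)  110-11(✓)  1100-0(✓)  1100-1(✓)  11000-(✓)  11001-(✓)  1101-1(✓)  11010-(✓)  111-00(✓)  111-01(✓)  11100-(✓)  1111-0  11110-(✓)
size-2^2 implicants → -01-10(✓)  -01-11(✓)  -0101-(✓)  -011-1  -0111-(✓)  -1-000  -100-0  -11-00  -1100-  001-1-(✓)  101-1-(✓)  11--00(✓)  11--01(✓)  11-00-(✓)  11-10-(✓)  110--1  110-0-(✓)  1100--  111-0-(✓)
size-2^3 implicants → -01-1-  11--0-
Unchecked terms (primes): -01-1-, -011-1, -1-000, -100-0, -10111, -11-00, -1100-, 0-0000, 0-1111, 00-011, 01-111, 1-0001, 1-1101, 1-1110, 11--0-, 110--1, 1100--, 1111-0

-011-1, -1-000, -100-0, -10111, -11-00, -1100-, 0-0000, 0-1111, 00-011, 01-111, 1-0001, 1-1101, 1-1110, 110--1, 1100--, 1111-0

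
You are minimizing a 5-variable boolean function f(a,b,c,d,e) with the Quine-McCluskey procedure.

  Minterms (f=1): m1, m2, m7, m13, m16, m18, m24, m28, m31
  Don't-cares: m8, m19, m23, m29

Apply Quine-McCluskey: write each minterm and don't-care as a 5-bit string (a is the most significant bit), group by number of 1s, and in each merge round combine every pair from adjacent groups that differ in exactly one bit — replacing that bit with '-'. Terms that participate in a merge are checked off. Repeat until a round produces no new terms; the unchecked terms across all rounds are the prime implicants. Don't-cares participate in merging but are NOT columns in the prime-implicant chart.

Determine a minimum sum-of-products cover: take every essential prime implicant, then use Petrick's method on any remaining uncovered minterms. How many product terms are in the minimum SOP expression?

size-2^0 implicants → 00001  00010(✓)  00111(✓)  01000(✓)  01101(✓)  10000(✓)  10010(✓)  10011(✓)  10111(✓)  11000(✓)  11100(✓)  11101(✓)  11111(✓)
size-2^1 implicants → -0010  -0111  -1000  -1101  1-000  1-111  10-11  100-0  1001-  11-00  111-1  1110-
Unchecked terms (primes): -0010, -0111, -1000, -1101, 00001, 1-000, 1-111, 10-11, 100-0, 1001-, 11-00, 111-1, 1110-
Minterm coverage:
  m1 ⊆ 00001 [E]
  m2 ⊆ -0010 [E]
  m7 ⊆ -0111 [E]
  m13 ⊆ -1101 [E]
  m16 ⊆ 1-000,100-0
  m18 ⊆ -0010,100-0,1001-
  m24 ⊆ -1000,1-000,11-00
  m28 ⊆ 11-00,1110-
  m31 ⊆ 1-111,111-1
E = {-0010, -0111, -1101, 00001}
Petrick residual → 1-000, 1-111, 11-00
Cover = b'c'de' + b'cde + bcd'e + a'b'c'd'e + ac'd'e' + acde + abd'e'  |cover|=7

7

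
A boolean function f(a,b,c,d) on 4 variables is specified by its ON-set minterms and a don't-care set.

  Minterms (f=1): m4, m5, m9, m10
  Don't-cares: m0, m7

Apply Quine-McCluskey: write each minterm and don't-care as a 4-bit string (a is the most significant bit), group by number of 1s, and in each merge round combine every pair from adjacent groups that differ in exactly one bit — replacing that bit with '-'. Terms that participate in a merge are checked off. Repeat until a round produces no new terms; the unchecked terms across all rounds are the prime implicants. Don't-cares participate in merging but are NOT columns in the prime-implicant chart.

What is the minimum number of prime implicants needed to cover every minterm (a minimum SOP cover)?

3

Round 0: 0000✓ 0100✓ 0101✓ 0111✓ 1001 1010
Round 1: 0-00 01-1 010-
PIs = {0-00, 01-1, 010-, 1001, 1010}
Coverage chart:
  m4: 0-00,010-
  m5: 01-1,010-
  m9: 1001 ←essential
  m10: 1010 ←essential
Essential: 1001, 1010
Petrick residual → 010-
Min cover (3 terms): a'bc' + ab'c'd + ab'cd'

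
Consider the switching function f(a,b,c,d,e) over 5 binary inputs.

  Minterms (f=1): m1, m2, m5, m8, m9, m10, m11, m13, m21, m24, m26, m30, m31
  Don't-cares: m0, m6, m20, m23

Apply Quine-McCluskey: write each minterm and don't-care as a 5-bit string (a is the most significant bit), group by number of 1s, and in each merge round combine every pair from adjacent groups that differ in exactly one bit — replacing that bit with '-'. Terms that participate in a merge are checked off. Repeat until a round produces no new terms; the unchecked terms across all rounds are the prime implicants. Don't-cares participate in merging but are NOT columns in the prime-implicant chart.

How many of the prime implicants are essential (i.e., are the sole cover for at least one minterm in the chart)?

[col 0] 00000*, 00001*, 00010*, 00101*, 00110*, 01000*, 01001*, 01010*, 01011*, 01101*, 10100*, 10101*, 10111*, 11000*, 11010*, 11110*, 11111*
[col 1] -0101, -1000*, -1010*, 0-000*, 0-001*, 0-010*, 0-101*, 00-01*, 00-10, 000-0*, 0000-*, 01-01*, 010-0*, 010-1*, 0100-*, 0101-*, 1-111, 101-1, 1010-, 11-10, 110-0*, 1111-
[col 2] -10-0, 0--01, 0-0-0, 0-00-, 010--
Prime implicants: -0101, -10-0, 0--01, 0-0-0, 0-00-, 00-10, 010--, 1-111, 101-1, 1010-, 11-10, 1111-
PI chart (minterm → PIs covering it):
  1 | 0--01,0-00-
  2 | 0-0-0,00-10
  5 | -0101,0--01
  8 | -10-0,0-0-0,0-00-,010--
  9 | 0--01,0-00-,010--
  10 | -10-0,0-0-0,010--
  11 | 010--  (sole → essential)
  13 | 0--01  (sole → essential)
  21 | -0101,101-1,1010-
  24 | -10-0  (sole → essential)
  26 | -10-0,11-10
  30 | 11-10,1111-
  31 | 1-111,1111-
Essential prime implicants: -10-0, 0--01, 010--

3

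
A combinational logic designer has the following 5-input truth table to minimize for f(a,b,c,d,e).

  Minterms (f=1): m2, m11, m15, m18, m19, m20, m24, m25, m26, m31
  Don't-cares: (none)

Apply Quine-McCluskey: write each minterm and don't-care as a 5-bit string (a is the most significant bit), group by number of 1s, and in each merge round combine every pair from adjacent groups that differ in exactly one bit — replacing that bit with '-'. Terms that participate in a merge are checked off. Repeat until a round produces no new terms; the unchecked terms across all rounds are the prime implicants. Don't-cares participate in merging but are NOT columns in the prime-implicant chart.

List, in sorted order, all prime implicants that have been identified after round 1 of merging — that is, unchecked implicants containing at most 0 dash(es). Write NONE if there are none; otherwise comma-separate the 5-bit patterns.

10100

[col 0] 00010*, 01011*, 01111*, 10010*, 10011*, 10100, 11000*, 11001*, 11010*, 11111*
[col 1] -0010, -1111, 01-11, 1-010, 1001-, 110-0, 1100-
Prime implicants: -0010, -1111, 01-11, 1-010, 1001-, 10100, 110-0, 1100-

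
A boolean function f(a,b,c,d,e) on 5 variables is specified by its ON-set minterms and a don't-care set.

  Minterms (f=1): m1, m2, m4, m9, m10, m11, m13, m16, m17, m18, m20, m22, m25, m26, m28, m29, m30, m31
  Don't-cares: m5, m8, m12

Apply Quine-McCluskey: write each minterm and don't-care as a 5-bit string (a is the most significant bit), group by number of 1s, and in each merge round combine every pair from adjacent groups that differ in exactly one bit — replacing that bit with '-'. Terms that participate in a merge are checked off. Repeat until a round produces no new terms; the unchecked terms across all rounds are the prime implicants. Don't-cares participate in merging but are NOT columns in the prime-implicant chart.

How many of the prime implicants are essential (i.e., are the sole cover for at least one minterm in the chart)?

3

[col 0] 00001*, 00010*, 00100*, 00101*, 01000*, 01001*, 01010*, 01011*, 01100*, 01101*, 10000*, 10001*, 10010*, 10100*, 10110*, 11001*, 11010*, 11100*, 11101*, 11110*, 11111*
[col 1] -0001*, -0010*, -0100*, -1001*, -1010*, -1100*, -1101*, 0-001*, 0-010*, 0-100*, 0-101*, 00-01*, 0010-*, 01-00*, 01-01*, 010-0*, 010-1*, 0100-*, 0101-*, 0110-*, 1-001*, 1-010*, 1-100*, 1-110*, 10-00*, 10-10*, 100-0*, 1000-, 101-0*, 11-01*, 11-10*, 111-0*, 111-1*, 1110-*, 1111-*
[col 2] --001, --010, --100, -1-01, -110-, 0--01, 0-10-, 01-0-, 010--, 1--10, 1-1-0, 10--0, 111--
Prime implicants: --001, --010, --100, -1-01, -110-, 0--01, 0-10-, 01-0-, 010--, 1--10, 1-1-0, 10--0, 1000-, 111--
PI chart (minterm → PIs covering it):
  1 | --001,0--01
  2 | --010  (sole → essential)
  4 | --100,0-10-
  9 | --001,-1-01,0--01,01-0-,010--
  10 | --010,010--
  11 | 010--  (sole → essential)
  13 | -1-01,-110-,0--01,0-10-,01-0-
  16 | 10--0,1000-
  17 | --001,1000-
  18 | --010,1--10,10--0
  20 | --100,1-1-0,10--0
  22 | 1--10,1-1-0,10--0
  25 | --001,-1-01
  26 | --010,1--10
  28 | --100,-110-,1-1-0,111--
  29 | -1-01,-110-,111--
  30 | 1--10,1-1-0,111--
  31 | 111--  (sole → essential)
Essential prime implicants: --010, 010--, 111--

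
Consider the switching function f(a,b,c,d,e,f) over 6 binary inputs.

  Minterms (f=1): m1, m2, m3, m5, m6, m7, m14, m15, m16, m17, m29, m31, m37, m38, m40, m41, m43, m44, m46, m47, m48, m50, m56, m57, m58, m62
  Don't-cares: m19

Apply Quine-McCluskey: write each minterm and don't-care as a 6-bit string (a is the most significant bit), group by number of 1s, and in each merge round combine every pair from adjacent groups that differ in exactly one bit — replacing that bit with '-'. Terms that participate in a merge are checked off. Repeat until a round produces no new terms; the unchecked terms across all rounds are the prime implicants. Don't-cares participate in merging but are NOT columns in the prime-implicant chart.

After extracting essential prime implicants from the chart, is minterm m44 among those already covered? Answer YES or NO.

Round 0: 000001✓ 000010✓ 000011✓ 000101✓ 000110✓ 000111✓ 001110✓ 001111✓ 010000✓ 010001✓ 010011✓ 011101✓ 011111✓ 100101✓ 100110✓ 101000✓ 101001✓ 101011✓ 101100✓ 101110✓ 101111✓ 110000✓ 110010✓ 111000✓ 111001✓ 111010✓ 111110✓
Round 1: -00101 -00110✓ -01110✓ -01111✓ -10000 0-0001✓ 0-0011✓ 0-1111 00-110✓ 00-111✓ 000-01✓ 000-10✓ 000-11✓ 0000-1✓ 00001-✓ 0001-1✓ 00011-✓ 00111-✓ 0100-1✓ 01000- 0111-1 1-1000✓ 1-1001✓ 1-1110 10-110✓ 101-00 101-11 1010-1 10100-✓ 1011-0 10111-✓ 11-000✓ 11-010✓ 1100-0✓ 111-10 1110-0✓ 11100-✓
Round 2: -0-110 -0111- 0-00-1 00-11- 000--1 000-1- 1-100- 11-0-0
PIs = {-0-110, -00101, -0111-, -10000, 0-00-1, 0-1111, 00-11-, 000--1, 000-1-, 01000-, 0111-1, 1-100-, 1-1110, 101-00, 101-11, 1010-1, 1011-0, 11-0-0, 111-10}
Coverage chart:
  m1: 0-00-1,000--1
  m2: 000-1- ←essential
  m3: 0-00-1,000--1,000-1-
  m5: -00101,000--1
  m6: -0-110,00-11-,000-1-
  m7: 00-11-,000--1,000-1-
  m14: -0-110,-0111-,00-11-
  m15: -0111-,0-1111,00-11-
  m16: -10000,01000-
  m17: 0-00-1,01000-
  m29: 0111-1 ←essential
  m31: 0-1111,0111-1
  m37: -00101 ←essential
  m38: -0-110 ←essential
  m40: 1-100-,101-00
  m41: 1-100-,1010-1
  m43: 101-11,1010-1
  m44: 101-00,1011-0
  m46: -0-110,-0111-,1-1110,1011-0
  m47: -0111-,101-11
  m48: -10000,11-0-0
  m50: 11-0-0 ←essential
  m56: 1-100-,11-0-0
  m57: 1-100- ←essential
  m58: 11-0-0,111-10
  m62: 1-1110,111-10
Essential: -0-110, -00101, 000-1-, 0111-1, 1-100-, 11-0-0

NO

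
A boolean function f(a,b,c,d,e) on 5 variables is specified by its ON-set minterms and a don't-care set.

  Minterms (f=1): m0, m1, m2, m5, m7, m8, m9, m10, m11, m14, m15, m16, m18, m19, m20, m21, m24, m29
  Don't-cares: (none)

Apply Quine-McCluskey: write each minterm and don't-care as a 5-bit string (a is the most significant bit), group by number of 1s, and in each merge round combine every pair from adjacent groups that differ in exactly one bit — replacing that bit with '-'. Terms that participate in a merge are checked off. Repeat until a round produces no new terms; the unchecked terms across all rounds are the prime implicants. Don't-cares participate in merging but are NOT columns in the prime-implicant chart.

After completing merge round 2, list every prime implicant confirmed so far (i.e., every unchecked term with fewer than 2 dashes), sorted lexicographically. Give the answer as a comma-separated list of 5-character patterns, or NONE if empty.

-0101, 0-111, 00-01, 001-1, 1-101, 10-00, 1001-, 1010-

[col 0] 00000*, 00001*, 00010*, 00101*, 00111*, 01000*, 01001*, 01010*, 01011*, 01110*, 01111*, 10000*, 10010*, 10011*, 10100*, 10101*, 11000*, 11101*
[col 1] -0000*, -0010*, -0101, -1000*, 0-000*, 0-001*, 0-010*, 0-111, 00-01, 000-0*, 0000-*, 001-1, 01-10*, 01-11*, 010-0*, 010-1*, 0100-*, 0101-*, 0111-*, 1-000*, 1-101, 10-00, 100-0*, 1001-, 1010-
[col 2] --000, -00-0, 0-0-0, 0-00-, 01-1-, 010--
Prime implicants: --000, -00-0, -0101, 0-0-0, 0-00-, 0-111, 00-01, 001-1, 01-1-, 010--, 1-101, 10-00, 1001-, 1010-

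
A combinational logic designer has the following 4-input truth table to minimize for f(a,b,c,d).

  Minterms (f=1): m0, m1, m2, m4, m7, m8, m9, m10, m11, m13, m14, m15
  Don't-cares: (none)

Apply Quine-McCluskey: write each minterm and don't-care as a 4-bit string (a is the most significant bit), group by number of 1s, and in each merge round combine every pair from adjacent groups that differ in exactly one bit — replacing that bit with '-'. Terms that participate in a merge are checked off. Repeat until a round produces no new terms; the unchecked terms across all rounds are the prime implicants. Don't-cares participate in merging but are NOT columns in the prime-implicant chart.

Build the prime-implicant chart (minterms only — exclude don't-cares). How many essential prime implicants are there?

6

size-2^0 implicants → 0000(✓)  0001(✓)  0010(✓)  0100(✓)  0111(✓)  1000(✓)  1001(✓)  1010(✓)  1011(✓)  1101(✓)  1110(✓)  1111(✓)
size-2^1 implicants → -000(✓)  -001(✓)  -010(✓)  -111  0-00  00-0(✓)  000-(✓)  1-01(✓)  1-10(✓)  1-11(✓)  10-0(✓)  10-1(✓)  100-(✓)  101-(✓)  11-1(✓)  111-(✓)
size-2^2 implicants → -0-0  -00-  1--1  1-1-  10--
Unchecked terms (primes): -0-0, -00-, -111, 0-00, 1--1, 1-1-, 10--
Minterm coverage:
  m0 ⊆ -0-0,-00-,0-00
  m1 ⊆ -00- [E]
  m2 ⊆ -0-0 [E]
  m4 ⊆ 0-00 [E]
  m7 ⊆ -111 [E]
  m8 ⊆ -0-0,-00-,10--
  m9 ⊆ -00-,1--1,10--
  m10 ⊆ -0-0,1-1-,10--
  m11 ⊆ 1--1,1-1-,10--
  m13 ⊆ 1--1 [E]
  m14 ⊆ 1-1- [E]
  m15 ⊆ -111,1--1,1-1-
E = {-0-0, -00-, -111, 0-00, 1--1, 1-1-}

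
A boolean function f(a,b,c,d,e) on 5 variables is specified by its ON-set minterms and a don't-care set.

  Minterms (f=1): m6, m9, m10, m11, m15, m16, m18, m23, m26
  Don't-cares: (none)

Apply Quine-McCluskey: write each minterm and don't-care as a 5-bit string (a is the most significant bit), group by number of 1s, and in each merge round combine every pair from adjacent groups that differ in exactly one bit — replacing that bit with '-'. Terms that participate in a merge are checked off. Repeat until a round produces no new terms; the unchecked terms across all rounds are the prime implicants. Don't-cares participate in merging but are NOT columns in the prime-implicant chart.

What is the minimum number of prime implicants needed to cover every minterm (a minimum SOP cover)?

size-2^0 implicants → 00110  01001(✓)  01010(✓)  01011(✓)  01111(✓)  10000(✓)  10010(✓)  10111  11010(✓)
size-2^1 implicants → -1010  01-11  010-1  0101-  1-010  100-0
Unchecked terms (primes): -1010, 00110, 01-11, 010-1, 0101-, 1-010, 100-0, 10111
Minterm coverage:
  m6 ⊆ 00110 [E]
  m9 ⊆ 010-1 [E]
  m10 ⊆ -1010,0101-
  m11 ⊆ 01-11,010-1,0101-
  m15 ⊆ 01-11 [E]
  m16 ⊆ 100-0 [E]
  m18 ⊆ 1-010,100-0
  m23 ⊆ 10111 [E]
  m26 ⊆ -1010,1-010
E = {00110, 01-11, 010-1, 100-0, 10111}
Petrick residual → -1010
Cover = bc'de' + a'b'cde' + a'bde + a'bc'e + ab'c'e' + ab'cde  |cover|=6

6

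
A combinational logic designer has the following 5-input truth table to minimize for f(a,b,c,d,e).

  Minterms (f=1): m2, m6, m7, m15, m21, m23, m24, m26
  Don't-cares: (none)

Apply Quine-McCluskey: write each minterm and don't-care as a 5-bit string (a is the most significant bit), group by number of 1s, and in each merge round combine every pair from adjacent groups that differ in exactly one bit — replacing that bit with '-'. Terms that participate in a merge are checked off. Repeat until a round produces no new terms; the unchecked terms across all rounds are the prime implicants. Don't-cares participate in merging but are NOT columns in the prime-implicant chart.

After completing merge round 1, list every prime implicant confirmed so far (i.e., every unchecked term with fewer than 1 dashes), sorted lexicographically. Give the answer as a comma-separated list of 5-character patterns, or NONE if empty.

Round 0: 00010✓ 00110✓ 00111✓ 01111✓ 10101✓ 10111✓ 11000✓ 11010✓
Round 1: -0111 0-111 00-10 0011- 101-1 110-0
PIs = {-0111, 0-111, 00-10, 0011-, 101-1, 110-0}

NONE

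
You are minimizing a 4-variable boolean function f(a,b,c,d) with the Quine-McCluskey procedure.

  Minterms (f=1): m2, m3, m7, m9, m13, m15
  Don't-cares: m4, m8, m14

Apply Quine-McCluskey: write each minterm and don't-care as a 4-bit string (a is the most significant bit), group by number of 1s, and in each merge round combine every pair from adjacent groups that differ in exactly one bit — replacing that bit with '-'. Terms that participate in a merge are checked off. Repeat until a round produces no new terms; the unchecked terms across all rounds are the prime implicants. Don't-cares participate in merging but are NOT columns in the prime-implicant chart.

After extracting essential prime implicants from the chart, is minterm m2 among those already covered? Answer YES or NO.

Round 0: 0010✓ 0011✓ 0100 0111✓ 1000✓ 1001✓ 1101✓ 1110✓ 1111✓
Round 1: -111 0-11 001- 1-01 100- 11-1 111-
PIs = {-111, 0-11, 001-, 0100, 1-01, 100-, 11-1, 111-}
Coverage chart:
  m2: 001- ←essential
  m3: 0-11,001-
  m7: -111,0-11
  m9: 1-01,100-
  m13: 1-01,11-1
  m15: -111,11-1,111-
Essential: 001-

YES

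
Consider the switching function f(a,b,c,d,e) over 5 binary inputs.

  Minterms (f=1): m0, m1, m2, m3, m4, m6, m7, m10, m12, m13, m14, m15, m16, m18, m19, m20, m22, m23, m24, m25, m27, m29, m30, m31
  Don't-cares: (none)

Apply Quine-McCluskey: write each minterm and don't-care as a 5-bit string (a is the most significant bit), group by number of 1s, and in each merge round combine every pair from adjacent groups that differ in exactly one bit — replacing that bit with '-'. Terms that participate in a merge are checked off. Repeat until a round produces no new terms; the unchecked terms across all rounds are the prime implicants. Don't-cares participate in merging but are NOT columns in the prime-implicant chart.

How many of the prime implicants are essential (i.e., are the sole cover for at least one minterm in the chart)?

Round 0: 00000✓ 00001✓ 00010✓ 00011✓ 00100✓ 00110✓ 00111✓ 01010✓ 01100✓ 01101✓ 01110✓ 01111✓ 10000✓ 10010✓ 10011✓ 10100✓ 10110✓ 10111✓ 11000✓ 11001✓ 11011✓ 11101✓ 11110✓ 11111✓
Round 1: -0000✓ -0010✓ -0011✓ -0100✓ -0110✓ -0111✓ -1101✓ -1110✓ -1111✓ 0-010✓ 0-100✓ 0-110✓ 0-111✓ 00-00✓ 00-10✓ 00-11✓ 000-0✓ 000-1✓ 0000-✓ 0001-✓ 001-0✓ 0011-✓ 01-10✓ 011-0✓ 011-1✓ 0110-✓ 0111-✓ 1-000 1-011✓ 1-110✓ 1-111✓ 10-00✓ 10-10✓ 10-11✓ 100-0✓ 1001-✓ 101-0✓ 1011-✓ 11-01✓ 11-11✓ 110-1✓ 1100- 111-1✓ 1111-✓
Round 2: --110✓ --111✓ -0-00✓ -0-10✓ -0-11✓ -00-0✓ -001-✓ -01-0✓ -011-✓ -11-1 -111-✓ 0--10 0-1-0 0-11-✓ 00--0✓ 00-1-✓ 000-- 011-- 1--11 1-11-✓ 10--0✓ 10-1-✓ 11--1
Round 3: --11- -0--0 -0-1-
PIs = {--11-, -0--0, -0-1-, -11-1, 0--10, 0-1-0, 000--, 011--, 1--11, 1-000, 11--1, 1100-}
Coverage chart:
  m0: -0--0,000--
  m1: 000-- ←essential
  m2: -0--0,-0-1-,0--10,000--
  m3: -0-1-,000--
  m4: -0--0,0-1-0
  m6: --11-,-0--0,-0-1-,0--10,0-1-0
  m7: --11-,-0-1-
  m10: 0--10 ←essential
  m12: 0-1-0,011--
  m13: -11-1,011--
  m14: --11-,0--10,0-1-0,011--
  m15: --11-,-11-1,011--
  m16: -0--0,1-000
  m18: -0--0,-0-1-
  m19: -0-1-,1--11
  m20: -0--0 ←essential
  m22: --11-,-0--0,-0-1-
  m23: --11-,-0-1-,1--11
  m24: 1-000,1100-
  m25: 11--1,1100-
  m27: 1--11,11--1
  m29: -11-1,11--1
  m30: --11- ←essential
  m31: --11-,-11-1,1--11,11--1
Essential: --11-, -0--0, 0--10, 000--

4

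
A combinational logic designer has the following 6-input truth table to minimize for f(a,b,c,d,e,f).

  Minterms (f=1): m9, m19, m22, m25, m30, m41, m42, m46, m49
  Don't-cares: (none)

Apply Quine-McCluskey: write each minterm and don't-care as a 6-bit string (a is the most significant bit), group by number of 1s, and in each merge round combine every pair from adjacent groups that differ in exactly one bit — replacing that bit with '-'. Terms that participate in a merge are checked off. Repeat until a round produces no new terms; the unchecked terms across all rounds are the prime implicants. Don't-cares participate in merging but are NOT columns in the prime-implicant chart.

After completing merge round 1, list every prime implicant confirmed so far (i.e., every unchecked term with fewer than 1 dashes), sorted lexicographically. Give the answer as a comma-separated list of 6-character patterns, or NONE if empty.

[col 0] 001001*, 010011, 010110*, 011001*, 011110*, 101001*, 101010*, 101110*, 110001
[col 1] -01001, 0-1001, 01-110, 101-10
Prime implicants: -01001, 0-1001, 01-110, 010011, 101-10, 110001

010011, 110001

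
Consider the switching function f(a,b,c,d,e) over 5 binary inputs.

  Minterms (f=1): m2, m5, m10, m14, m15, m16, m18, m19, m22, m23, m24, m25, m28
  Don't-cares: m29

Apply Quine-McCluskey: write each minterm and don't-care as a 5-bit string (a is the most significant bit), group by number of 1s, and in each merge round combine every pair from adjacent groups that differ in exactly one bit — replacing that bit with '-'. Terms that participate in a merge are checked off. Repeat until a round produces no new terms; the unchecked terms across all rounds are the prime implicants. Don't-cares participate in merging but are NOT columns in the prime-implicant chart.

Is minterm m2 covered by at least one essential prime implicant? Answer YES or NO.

NO

size-2^0 implicants → 00010(✓)  00101  01010(✓)  01110(✓)  01111(✓)  10000(✓)  10010(✓)  10011(✓)  10110(✓)  10111(✓)  11000(✓)  11001(✓)  11100(✓)  11101(✓)
size-2^1 implicants → -0010  0-010  01-10  0111-  1-000  10-10(✓)  10-11(✓)  100-0  1001-(✓)  1011-(✓)  11-00(✓)  11-01(✓)  1100-(✓)  1110-(✓)
size-2^2 implicants → 10-1-  11-0-
Unchecked terms (primes): -0010, 0-010, 00101, 01-10, 0111-, 1-000, 10-1-, 100-0, 11-0-
Minterm coverage:
  m2 ⊆ -0010,0-010
  m5 ⊆ 00101 [E]
  m10 ⊆ 0-010,01-10
  m14 ⊆ 01-10,0111-
  m15 ⊆ 0111- [E]
  m16 ⊆ 1-000,100-0
  m18 ⊆ -0010,10-1-,100-0
  m19 ⊆ 10-1- [E]
  m22 ⊆ 10-1- [E]
  m23 ⊆ 10-1- [E]
  m24 ⊆ 1-000,11-0-
  m25 ⊆ 11-0- [E]
  m28 ⊆ 11-0- [E]
E = {00101, 0111-, 10-1-, 11-0-}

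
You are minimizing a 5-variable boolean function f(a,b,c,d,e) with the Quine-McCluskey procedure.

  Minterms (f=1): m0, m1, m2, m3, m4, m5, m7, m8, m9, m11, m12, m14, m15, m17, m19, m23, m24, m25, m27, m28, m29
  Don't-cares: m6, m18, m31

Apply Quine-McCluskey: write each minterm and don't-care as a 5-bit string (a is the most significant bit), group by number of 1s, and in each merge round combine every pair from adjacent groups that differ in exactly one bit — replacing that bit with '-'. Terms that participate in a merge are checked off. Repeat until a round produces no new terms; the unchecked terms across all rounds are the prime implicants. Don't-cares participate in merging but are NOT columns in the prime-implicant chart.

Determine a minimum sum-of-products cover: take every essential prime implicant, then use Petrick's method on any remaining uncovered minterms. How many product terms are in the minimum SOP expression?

6

size-2^0 implicants → 00000(✓)  00001(✓)  00010(✓)  00011(✓)  00100(✓)  00101(✓)  00110(✓)  00111(✓)  01000(✓)  01001(✓)  01011(✓)  01100(✓)  01110(✓)  01111(✓)  10001(✓)  10010(✓)  10011(✓)  10111(✓)  11000(✓)  11001(✓)  11011(✓)  11100(✓)  11101(✓)  11111(✓)
size-2^1 implicants → -0001(✓)  -0010(✓)  -0011(✓)  -0111(✓)  -1000(✓)  -1001(✓)  -1011(✓)  -1100(✓)  -1111(✓)  0-000(✓)  0-001(✓)  0-011(✓)  0-100(✓)  0-110(✓)  0-111(✓)  00-00(✓)  00-01(✓)  00-10(✓)  00-11(✓)  000-0(✓)  000-1(✓)  0000-(✓)  0001-(✓)  001-0(✓)  001-1(✓)  0010-(✓)  0011-(✓)  01-00(✓)  01-11(✓)  010-1(✓)  0100-(✓)  011-0(✓)  0111-(✓)  1-001(✓)  1-011(✓)  1-111(✓)  10-11(✓)  100-1(✓)  1001-(✓)  11-00(✓)  11-01(✓)  11-11(✓)  110-1(✓)  1100-(✓)  111-1(✓)  1110-(✓)
size-2^2 implicants → --001(✓)  --011(✓)  --111(✓)  -0-11(✓)  -00-1(✓)  -001-  -1-00  -1-11(✓)  -10-1(✓)  -100-  0--00  0--11(✓)  0-0-1(✓)  0-00-  0-1-0  0-11-  00--0(✓)  00--1(✓)  00-0-(✓)  00-1-(✓)  000--(✓)  001--(✓)  1--11(✓)  1-0-1(✓)  11--1  11-0-
size-2^3 implicants → ---11  --0-1  00---
Unchecked terms (primes): ---11, --0-1, -001-, -1-00, -100-, 0--00, 0-00-, 0-1-0, 0-11-, 00---, 11--1, 11-0-
Minterm coverage:
  m0 ⊆ 0--00,0-00-,00---
  m1 ⊆ --0-1,0-00-,00---
  m2 ⊆ -001-,00---
  m3 ⊆ ---11,--0-1,-001-,00---
  m4 ⊆ 0--00,0-1-0,00---
  m5 ⊆ 00--- [E]
  m7 ⊆ ---11,0-11-,00---
  m8 ⊆ -1-00,-100-,0--00,0-00-
  m9 ⊆ --0-1,-100-,0-00-
  m11 ⊆ ---11,--0-1
  m12 ⊆ -1-00,0--00,0-1-0
  m14 ⊆ 0-1-0,0-11-
  m15 ⊆ ---11,0-11-
  m17 ⊆ --0-1 [E]
  m19 ⊆ ---11,--0-1,-001-
  m23 ⊆ ---11 [E]
  m24 ⊆ -1-00,-100-,11-0-
  m25 ⊆ --0-1,-100-,11--1,11-0-
  m27 ⊆ ---11,--0-1,11--1
  m28 ⊆ -1-00,11-0-
  m29 ⊆ 11--1,11-0-
E = {---11, --0-1, 00---}
Petrick residual → -1-00, 0-1-0, 11--1
Cover = de + c'e + bd'e' + a'ce' + a'b' + abe  |cover|=6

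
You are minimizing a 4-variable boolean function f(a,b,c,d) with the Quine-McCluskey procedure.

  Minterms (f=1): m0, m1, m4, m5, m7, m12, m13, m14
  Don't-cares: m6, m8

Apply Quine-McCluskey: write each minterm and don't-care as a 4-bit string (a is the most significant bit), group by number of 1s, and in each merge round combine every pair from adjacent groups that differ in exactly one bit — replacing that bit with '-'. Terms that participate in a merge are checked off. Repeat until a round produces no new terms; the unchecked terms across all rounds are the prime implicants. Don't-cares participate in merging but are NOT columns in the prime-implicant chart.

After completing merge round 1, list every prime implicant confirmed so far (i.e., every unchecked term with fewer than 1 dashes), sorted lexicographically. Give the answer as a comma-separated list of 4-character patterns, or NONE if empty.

size-2^0 implicants → 0000(✓)  0001(✓)  0100(✓)  0101(✓)  0110(✓)  0111(✓)  1000(✓)  1100(✓)  1101(✓)  1110(✓)
size-2^1 implicants → -000(✓)  -100(✓)  -101(✓)  -110(✓)  0-00(✓)  0-01(✓)  000-(✓)  01-0(✓)  01-1(✓)  010-(✓)  011-(✓)  1-00(✓)  11-0(✓)  110-(✓)
size-2^2 implicants → --00  -1-0  -10-  0-0-  01--
Unchecked terms (primes): --00, -1-0, -10-, 0-0-, 01--

NONE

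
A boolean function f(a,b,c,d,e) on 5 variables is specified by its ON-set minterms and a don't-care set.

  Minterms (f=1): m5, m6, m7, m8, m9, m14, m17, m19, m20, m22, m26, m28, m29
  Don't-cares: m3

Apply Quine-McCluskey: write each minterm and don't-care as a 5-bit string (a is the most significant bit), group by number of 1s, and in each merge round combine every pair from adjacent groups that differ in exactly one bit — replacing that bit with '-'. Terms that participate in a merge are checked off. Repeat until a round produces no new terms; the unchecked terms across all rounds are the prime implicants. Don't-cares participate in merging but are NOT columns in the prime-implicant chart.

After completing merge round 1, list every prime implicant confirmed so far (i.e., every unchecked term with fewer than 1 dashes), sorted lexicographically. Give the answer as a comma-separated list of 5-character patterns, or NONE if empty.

11010

size-2^0 implicants → 00011(✓)  00101(✓)  00110(✓)  00111(✓)  01000(✓)  01001(✓)  01110(✓)  10001(✓)  10011(✓)  10100(✓)  10110(✓)  11010  11100(✓)  11101(✓)
size-2^1 implicants → -0011  -0110  0-110  00-11  001-1  0011-  0100-  1-100  100-1  101-0  1110-
Unchecked terms (primes): -0011, -0110, 0-110, 00-11, 001-1, 0011-, 0100-, 1-100, 100-1, 101-0, 11010, 1110-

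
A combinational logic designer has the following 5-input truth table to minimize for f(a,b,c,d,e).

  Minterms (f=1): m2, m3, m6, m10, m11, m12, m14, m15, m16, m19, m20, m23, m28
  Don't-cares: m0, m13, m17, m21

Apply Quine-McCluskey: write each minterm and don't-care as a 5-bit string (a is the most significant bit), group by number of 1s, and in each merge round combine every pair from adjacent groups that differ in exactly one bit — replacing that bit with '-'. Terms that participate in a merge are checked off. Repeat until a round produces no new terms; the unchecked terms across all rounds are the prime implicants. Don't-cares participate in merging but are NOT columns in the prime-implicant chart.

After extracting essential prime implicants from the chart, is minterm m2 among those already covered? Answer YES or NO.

[col 0] 00000*, 00010*, 00011*, 00110*, 01010*, 01011*, 01100*, 01101*, 01110*, 01111*, 10000*, 10001*, 10011*, 10100*, 10101*, 10111*, 11100*
[col 1] -0000, -0011, -1100, 0-010*, 0-011*, 0-110*, 00-10*, 000-0, 0001-*, 01-10*, 01-11*, 0101-*, 011-0*, 011-1*, 0110-*, 0111-*, 1-100, 10-00*, 10-01*, 10-11*, 100-1*, 1000-*, 101-1*, 1010-*
[col 2] 0--10, 0-01-, 01-1-, 011--, 10--1, 10-0-
Prime implicants: -0000, -0011, -1100, 0--10, 0-01-, 000-0, 01-1-, 011--, 1-100, 10--1, 10-0-
PI chart (minterm → PIs covering it):
  2 | 0--10,0-01-,000-0
  3 | -0011,0-01-
  6 | 0--10  (sole → essential)
  10 | 0--10,0-01-,01-1-
  11 | 0-01-,01-1-
  12 | -1100,011--
  14 | 0--10,01-1-,011--
  15 | 01-1-,011--
  16 | -0000,10-0-
  19 | -0011,10--1
  20 | 1-100,10-0-
  23 | 10--1  (sole → essential)
  28 | -1100,1-100
Essential prime implicants: 0--10, 10--1

YES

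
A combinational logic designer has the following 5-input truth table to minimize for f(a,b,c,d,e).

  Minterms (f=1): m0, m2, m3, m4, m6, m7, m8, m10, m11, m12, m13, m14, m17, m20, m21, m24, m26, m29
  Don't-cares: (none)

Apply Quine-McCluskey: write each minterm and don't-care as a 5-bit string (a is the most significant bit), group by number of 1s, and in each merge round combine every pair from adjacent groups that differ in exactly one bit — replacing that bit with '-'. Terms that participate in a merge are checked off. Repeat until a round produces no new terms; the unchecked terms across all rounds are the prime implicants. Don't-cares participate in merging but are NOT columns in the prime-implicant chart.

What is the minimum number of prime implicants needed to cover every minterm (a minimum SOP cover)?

7

size-2^0 implicants → 00000(✓)  00010(✓)  00011(✓)  00100(✓)  00110(✓)  00111(✓)  01000(✓)  01010(✓)  01011(✓)  01100(✓)  01101(✓)  01110(✓)  10001(✓)  10100(✓)  10101(✓)  11000(✓)  11010(✓)  11101(✓)
size-2^1 implicants → -0100  -1000(✓)  -1010(✓)  -1101  0-000(✓)  0-010(✓)  0-011(✓)  0-100(✓)  0-110(✓)  00-00(✓)  00-10(✓)  00-11(✓)  000-0(✓)  0001-(✓)  001-0(✓)  0011-(✓)  01-00(✓)  01-10(✓)  010-0(✓)  0101-(✓)  011-0(✓)  0110-  1-101  10-01  1010-  110-0(✓)
size-2^2 implicants → -10-0  0--00(✓)  0--10(✓)  0-0-0(✓)  0-01-  0-1-0(✓)  00--0(✓)  00-1-  01--0(✓)
size-2^3 implicants → 0---0
Unchecked terms (primes): -0100, -10-0, -1101, 0---0, 0-01-, 00-1-, 0110-, 1-101, 10-01, 1010-
Minterm coverage:
  m0 ⊆ 0---0 [E]
  m2 ⊆ 0---0,0-01-,00-1-
  m3 ⊆ 0-01-,00-1-
  m4 ⊆ -0100,0---0
  m6 ⊆ 0---0,00-1-
  m7 ⊆ 00-1- [E]
  m8 ⊆ -10-0,0---0
  m10 ⊆ -10-0,0---0,0-01-
  m11 ⊆ 0-01- [E]
  m12 ⊆ 0---0,0110-
  m13 ⊆ -1101,0110-
  m14 ⊆ 0---0 [E]
  m17 ⊆ 10-01 [E]
  m20 ⊆ -0100,1010-
  m21 ⊆ 1-101,10-01,1010-
  m24 ⊆ -10-0 [E]
  m26 ⊆ -10-0 [E]
  m29 ⊆ -1101,1-101
E = {-10-0, 0---0, 0-01-, 00-1-, 10-01}
Petrick residual → -0100, -1101
Cover = b'cd'e' + bc'e' + bcd'e + a'e' + a'c'd + a'b'd + ab'd'e  |cover|=7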